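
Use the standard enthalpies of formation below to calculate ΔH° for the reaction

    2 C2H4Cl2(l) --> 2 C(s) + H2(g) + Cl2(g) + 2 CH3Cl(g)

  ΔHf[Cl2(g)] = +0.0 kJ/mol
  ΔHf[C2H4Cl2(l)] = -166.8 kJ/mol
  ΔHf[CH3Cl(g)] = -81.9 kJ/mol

ΔH° = 169.8 kJ/mol

ΔH°rxn = Σ nΔHf°(products) − Σ nΔHf°(reactants).
Products: 2·(+0.0) + 1·(+0.0) + 1·(+0.0) + 2·(-81.9) = -163.8
Reactants: 2·(-166.8) = -333.6
ΔH° = (-163.8) − (-333.6) = 169.8 kJ/mol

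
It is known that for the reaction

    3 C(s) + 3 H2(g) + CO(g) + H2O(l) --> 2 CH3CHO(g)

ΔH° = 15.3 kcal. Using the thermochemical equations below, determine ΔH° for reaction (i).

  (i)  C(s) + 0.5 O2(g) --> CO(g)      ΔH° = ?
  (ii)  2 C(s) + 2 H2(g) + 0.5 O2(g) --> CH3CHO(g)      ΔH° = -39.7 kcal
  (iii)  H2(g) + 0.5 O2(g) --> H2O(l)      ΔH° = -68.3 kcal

ΔH° = -26.4 kcal

(i) reversed (CO(g) must end up as a reactant): contributes −x
(ii) × 2 (×2 to match 2 CH3CHO(g) in the target): (2)·(-39.7) = -79.4 kcal
(iii) reversed (reverse to put H2O(l) on the reactant side): +68.3 kcal
+15.3 = (-79.4) + (+68.3) − x
x = (+15.3 − (-11.1)) / (-1) = -26.4 kcal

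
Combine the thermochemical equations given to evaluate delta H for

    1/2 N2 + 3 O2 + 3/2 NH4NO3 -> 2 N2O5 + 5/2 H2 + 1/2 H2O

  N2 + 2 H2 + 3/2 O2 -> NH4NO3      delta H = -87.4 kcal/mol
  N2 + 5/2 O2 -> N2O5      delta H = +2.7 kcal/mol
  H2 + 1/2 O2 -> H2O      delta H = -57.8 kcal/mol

equation 1 reversed and × 3/2: (-3/2)·(-87.4) = +131.1 kcal/mol
equation 2 × 2: (2)·(+2.7) = +5.4 kcal/mol
equation 3 × 1/2: (1/2)·(-57.8) = -28.9 kcal/mol
delta H = (-3/2)·(-87.4) + (2)·(+2.7) + (1/2)·(-57.8) = 107.6 kcal/mol

delta H = 107.6 kcal/mol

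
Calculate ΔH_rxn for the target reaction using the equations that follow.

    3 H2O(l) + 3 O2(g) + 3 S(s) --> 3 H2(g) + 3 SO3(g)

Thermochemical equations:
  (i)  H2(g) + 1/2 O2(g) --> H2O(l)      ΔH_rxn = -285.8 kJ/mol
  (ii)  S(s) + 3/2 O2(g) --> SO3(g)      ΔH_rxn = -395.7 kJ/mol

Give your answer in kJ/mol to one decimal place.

ΔH_rxn = -329.7 kJ/mol

(i) reversed and × 3: (-3)·(-285.8) = +857.4 kJ/mol
(ii) × 3: (3)·(-395.7) = -1187.1 kJ/mol
By Hess's law, ΔH_rxn = (+857.4) + (-1187.1) = -329.7 kJ/mol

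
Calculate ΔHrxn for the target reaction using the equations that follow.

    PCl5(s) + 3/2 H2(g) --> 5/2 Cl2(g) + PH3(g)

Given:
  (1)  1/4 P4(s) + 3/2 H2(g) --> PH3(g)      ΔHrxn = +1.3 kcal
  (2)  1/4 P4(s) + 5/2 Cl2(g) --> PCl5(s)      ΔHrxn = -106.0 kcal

(1) as written (PH3(g) already on the product side): +1.3 kcal
(2) reversed (PCl5(s) must end up as a reactant): +106.0 kcal
Combining the equations, ΔHrxn = (+1.3) + (+106.0) = 107.3 kcal

ΔHrxn = 107.3 kcal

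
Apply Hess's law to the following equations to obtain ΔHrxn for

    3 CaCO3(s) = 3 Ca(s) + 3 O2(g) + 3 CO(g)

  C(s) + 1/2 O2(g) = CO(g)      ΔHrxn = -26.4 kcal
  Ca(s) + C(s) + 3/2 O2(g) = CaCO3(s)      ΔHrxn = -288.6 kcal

ΔHrxn = 786.6 kcal

equation 1 × 3: (3)·(-26.4) = -79.2 kcal
equation 2 reversed and × 3: (-3)·(-288.6) = +865.8 kcal
ΔHrxn = (3)·(-26.4) + (-3)·(-288.6) = 786.6 kcal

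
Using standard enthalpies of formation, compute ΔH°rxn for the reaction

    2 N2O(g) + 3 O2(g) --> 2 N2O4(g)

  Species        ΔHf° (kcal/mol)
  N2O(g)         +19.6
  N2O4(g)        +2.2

Products: 2·(+2.2) = +4.4
Reactants: 2·(+19.6) + 3·(+0.0) = +39.2
ΔH°rxn = (+4.4) − (+39.2) = -34.8 kcal/mol

ΔH°rxn = -34.8 kcal/mol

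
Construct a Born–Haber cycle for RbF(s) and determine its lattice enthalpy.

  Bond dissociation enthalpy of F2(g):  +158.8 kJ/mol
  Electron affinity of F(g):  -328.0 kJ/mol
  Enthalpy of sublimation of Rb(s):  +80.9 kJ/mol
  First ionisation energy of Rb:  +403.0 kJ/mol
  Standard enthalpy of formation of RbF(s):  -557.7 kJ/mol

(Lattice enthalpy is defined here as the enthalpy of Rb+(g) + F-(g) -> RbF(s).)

U = -793.0 kJ/mol

ΔHf° = 1·ΔHsub + 1·(ΣIE) + 1/2·D(F2) + 1·EA + U
-557.7 = 1·(+80.9) + 1·(+403.0) + 1/2·(+158.8) + 1·(-328.0) + U
U = -557.7 − (+235.3) = -793.0 kJ/mol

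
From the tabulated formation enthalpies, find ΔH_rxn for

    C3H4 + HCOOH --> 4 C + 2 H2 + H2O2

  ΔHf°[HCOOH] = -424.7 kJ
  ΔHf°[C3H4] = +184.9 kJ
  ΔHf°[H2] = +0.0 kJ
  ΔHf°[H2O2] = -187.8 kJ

ΔH_rxn = 52.0 kJ

Products: 4·(+0.0) + 2·(+0.0) + 1·(-187.8) = -187.8
Reactants: 1·(+184.9) + 1·(-424.7) = -239.8
ΔH_rxn = (-187.8) − (-239.8) = 52.0 kJ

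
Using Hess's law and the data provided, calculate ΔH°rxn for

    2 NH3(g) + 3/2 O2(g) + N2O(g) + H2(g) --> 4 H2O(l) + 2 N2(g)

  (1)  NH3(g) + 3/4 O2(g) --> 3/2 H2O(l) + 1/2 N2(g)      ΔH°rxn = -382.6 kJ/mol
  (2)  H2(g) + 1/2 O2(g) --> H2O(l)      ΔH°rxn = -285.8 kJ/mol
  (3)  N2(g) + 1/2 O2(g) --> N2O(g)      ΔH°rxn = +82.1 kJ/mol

(1) × 2 (×2 to match 2 NH3(g) in the target): (2)·(-382.6) = -765.2 kJ/mol
(2) as written (H2(g) already on the reactant side): -285.8 kJ/mol
(3) reversed (reverse to put N2O(g) on the reactant side): -82.1 kJ/mol
ΔH°rxn = (-765.2) + (-285.8) + (-82.1) = -1133.1 kJ/mol

ΔH°rxn = -1133.1 kJ/mol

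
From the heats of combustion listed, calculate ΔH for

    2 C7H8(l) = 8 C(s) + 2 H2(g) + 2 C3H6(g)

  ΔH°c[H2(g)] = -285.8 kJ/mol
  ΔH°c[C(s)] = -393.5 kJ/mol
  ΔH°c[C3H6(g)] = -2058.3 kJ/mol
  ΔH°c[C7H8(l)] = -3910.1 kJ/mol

Using ΔH = Σ nΔHc°(reactants) − Σ nΔHc°(products):
= [2·(-3910.1)] − [8·(-393.5) + 2·(-285.8) + 2·(-2058.3)]
= 16.0 kJ/mol

ΔH = 16.0 kJ/mol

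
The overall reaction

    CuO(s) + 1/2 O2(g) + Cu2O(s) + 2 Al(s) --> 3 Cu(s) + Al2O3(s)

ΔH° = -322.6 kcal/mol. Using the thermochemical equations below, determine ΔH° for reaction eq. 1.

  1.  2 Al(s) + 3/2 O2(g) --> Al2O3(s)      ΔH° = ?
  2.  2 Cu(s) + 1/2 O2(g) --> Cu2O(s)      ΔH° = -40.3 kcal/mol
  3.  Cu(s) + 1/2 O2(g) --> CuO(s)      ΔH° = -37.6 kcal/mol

ΔH° = -400.5 kcal/mol

eq. 1 as written: contributes x
eq. 2 reversed: +40.3 kcal/mol
eq. 3 reversed: +37.6 kcal/mol
-322.6 = (+40.3) + (+37.6) + x
x = (-322.6 − (+77.9)) / (1) = -400.5 kcal/mol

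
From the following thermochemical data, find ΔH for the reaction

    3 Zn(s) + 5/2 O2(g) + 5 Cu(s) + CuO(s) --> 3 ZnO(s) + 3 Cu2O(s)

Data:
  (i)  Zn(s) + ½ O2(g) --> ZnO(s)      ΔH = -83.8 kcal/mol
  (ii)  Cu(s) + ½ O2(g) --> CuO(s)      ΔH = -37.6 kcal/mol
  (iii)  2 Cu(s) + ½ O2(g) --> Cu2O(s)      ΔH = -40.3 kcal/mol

ΔH = -334.7 kcal/mol

(i) × 3: (3)·(-83.8) = -251.4 kcal/mol
(ii) reversed: +37.6 kcal/mol
(iii) × 3: (3)·(-40.3) = -120.9 kcal/mol
ΔH = (3)·(-83.8) + (-1)·(-37.6) + (3)·(-40.3) = -334.7 kcal/mol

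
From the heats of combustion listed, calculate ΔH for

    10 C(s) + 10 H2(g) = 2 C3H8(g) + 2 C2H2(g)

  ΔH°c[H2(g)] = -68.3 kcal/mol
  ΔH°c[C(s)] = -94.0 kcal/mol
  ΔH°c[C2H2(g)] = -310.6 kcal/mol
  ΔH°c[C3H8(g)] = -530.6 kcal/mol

Using ΔH = Σ nΔHc°(reactants) − Σ nΔHc°(products):
= [10·(-94.0) + 10·(-68.3)] − [2·(-530.6) + 2·(-310.6)]
= 59.4 kcal/mol

ΔH = 59.4 kcal/mol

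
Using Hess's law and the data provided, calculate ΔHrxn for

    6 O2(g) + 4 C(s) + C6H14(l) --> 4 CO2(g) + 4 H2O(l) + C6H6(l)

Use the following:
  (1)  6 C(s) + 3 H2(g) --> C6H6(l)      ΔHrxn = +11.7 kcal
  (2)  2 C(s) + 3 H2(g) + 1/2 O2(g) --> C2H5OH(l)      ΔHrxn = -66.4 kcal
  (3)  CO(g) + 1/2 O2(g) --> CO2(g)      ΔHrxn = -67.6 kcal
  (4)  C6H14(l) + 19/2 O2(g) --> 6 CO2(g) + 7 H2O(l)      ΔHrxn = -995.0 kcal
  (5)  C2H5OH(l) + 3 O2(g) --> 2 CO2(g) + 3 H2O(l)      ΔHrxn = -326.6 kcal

ΔHrxn = -590.3 kcal

(1) as written (C6H6(l) already on the product side): +11.7 kcal
(2) reversed: +66.4 kcal
(3): not needed (CO(g) appears nowhere else).
(4) as written (C6H14(l) already on the reactant side): -995.0 kcal
(5) reversed: +326.6 kcal
ΔHrxn = (+11.7) + (+66.4) + (-995.0) + (+326.6) = -590.3 kcal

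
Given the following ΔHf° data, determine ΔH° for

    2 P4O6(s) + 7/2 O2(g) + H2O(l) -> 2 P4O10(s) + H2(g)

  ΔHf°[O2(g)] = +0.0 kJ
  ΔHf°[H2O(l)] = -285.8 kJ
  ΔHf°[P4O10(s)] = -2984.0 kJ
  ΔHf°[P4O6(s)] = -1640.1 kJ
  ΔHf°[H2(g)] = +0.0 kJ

ΔH°rxn = Σ nΔHf°(products) − Σ nΔHf°(reactants).
Products: 2·(-2984.0) + 1·(+0.0) = -5968.0
Reactants: 2·(-1640.1) + 7/2·(+0.0) + 1·(-285.8) = -3566.0
ΔH° = (-5968.0) − (-3566.0) = -2402.0 kJ

ΔH° = -2402.0 kJ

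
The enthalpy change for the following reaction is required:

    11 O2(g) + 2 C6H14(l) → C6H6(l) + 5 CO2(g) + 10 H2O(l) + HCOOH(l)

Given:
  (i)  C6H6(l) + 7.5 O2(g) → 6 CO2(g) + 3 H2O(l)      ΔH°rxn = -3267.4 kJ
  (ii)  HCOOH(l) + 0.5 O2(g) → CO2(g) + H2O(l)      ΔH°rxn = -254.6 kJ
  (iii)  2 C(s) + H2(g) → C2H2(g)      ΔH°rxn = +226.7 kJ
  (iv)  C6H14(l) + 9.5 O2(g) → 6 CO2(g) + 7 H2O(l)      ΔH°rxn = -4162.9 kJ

(i) reversed (C6H6(l) must end up as a product): +3267.4 kJ
(ii) reversed (reverse to put HCOOH(l) on the product side): +254.6 kJ
(iii): not needed (H2(g) appears nowhere else).
(iv) × 2 (×2 to match 2 C6H14(l) in the target): (2)·(-4162.9) = -8325.8 kJ
ΔH°rxn = (-1)·(-3267.4) + (-1)·(-254.6) + (2)·(-4162.9) = -4803.8 kJ

ΔH°rxn = -4803.8 kJ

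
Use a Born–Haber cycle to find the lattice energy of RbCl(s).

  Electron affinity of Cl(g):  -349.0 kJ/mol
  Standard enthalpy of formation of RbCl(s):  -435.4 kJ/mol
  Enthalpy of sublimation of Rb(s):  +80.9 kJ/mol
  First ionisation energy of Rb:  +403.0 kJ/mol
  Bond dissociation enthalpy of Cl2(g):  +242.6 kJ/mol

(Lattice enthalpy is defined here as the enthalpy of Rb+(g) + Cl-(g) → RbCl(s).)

ΔHf° = 1·ΔHsub + 1·(ΣIE) + 1/2·D(Cl2) + 1·EA + U
-435.4 = 1·(+80.9) + 1·(+403.0) + 1/2·(+242.6) + 1·(-349.0) + U
U = -435.4 − (+256.2) = -691.6 kJ/mol

U = -691.6 kJ/mol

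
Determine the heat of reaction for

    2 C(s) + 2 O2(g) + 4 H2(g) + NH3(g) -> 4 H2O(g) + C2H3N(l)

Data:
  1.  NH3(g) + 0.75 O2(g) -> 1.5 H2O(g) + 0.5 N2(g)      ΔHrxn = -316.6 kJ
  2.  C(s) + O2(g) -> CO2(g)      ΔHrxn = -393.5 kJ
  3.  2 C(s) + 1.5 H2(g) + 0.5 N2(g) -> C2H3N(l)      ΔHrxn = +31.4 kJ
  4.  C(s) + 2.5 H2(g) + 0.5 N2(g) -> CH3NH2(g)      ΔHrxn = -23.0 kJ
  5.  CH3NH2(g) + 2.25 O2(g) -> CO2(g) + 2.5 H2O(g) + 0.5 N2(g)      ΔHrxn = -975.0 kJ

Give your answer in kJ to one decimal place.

eq. 1 as written: -316.6 kJ
eq. 2 reversed: +393.5 kJ
eq. 3 as written: +31.4 kJ
eq. 4 as written: -23.0 kJ
eq. 5 as written: -975.0 kJ
By Hess's law, ΔHrxn = (1)·(-316.6) + (-1)·(-393.5) + (1)·(+31.4) + (1)·(-23.0) + (1)·(-975.0) = -889.7 kJ

ΔHrxn = -889.7 kJ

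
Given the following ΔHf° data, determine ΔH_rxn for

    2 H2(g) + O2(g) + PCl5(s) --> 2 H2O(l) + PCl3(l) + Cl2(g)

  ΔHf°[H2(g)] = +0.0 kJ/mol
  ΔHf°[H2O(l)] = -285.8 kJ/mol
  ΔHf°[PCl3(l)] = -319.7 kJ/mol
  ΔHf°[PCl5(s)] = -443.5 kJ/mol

ΔH°rxn = Σ nΔHf°(products) − Σ nΔHf°(reactants).
Products: 2·(-285.8) + 1·(-319.7) + 1·(+0.0) = -891.3
Reactants: 2·(+0.0) + 1·(+0.0) + 1·(-443.5) = -443.5
ΔH_rxn = (-891.3) − (-443.5) = -447.8 kJ/mol

ΔH_rxn = -447.8 kJ/mol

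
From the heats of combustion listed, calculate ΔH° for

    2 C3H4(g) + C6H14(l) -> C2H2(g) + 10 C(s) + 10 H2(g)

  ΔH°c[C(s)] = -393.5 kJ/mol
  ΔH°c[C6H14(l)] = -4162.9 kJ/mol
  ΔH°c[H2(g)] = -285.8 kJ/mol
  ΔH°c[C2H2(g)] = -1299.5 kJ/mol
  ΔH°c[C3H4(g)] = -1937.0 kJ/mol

Using ΔH = Σ nΔHc°(reactants) − Σ nΔHc°(products):
= [2·(-1937.0) + 1·(-4162.9)] − [1·(-1299.5) + 10·(-393.5) + 10·(-285.8)]
= 55.6 kJ/mol

ΔH° = 55.6 kJ/mol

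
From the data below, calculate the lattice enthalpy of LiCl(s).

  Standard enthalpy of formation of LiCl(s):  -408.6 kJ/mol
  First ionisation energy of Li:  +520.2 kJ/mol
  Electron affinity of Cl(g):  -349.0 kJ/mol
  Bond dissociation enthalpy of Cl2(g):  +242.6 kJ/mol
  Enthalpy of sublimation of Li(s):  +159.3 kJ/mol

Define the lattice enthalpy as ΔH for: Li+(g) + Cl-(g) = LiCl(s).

ΔHf° = 1·ΔHsub + 1·(ΣIE) + 1/2·D(Cl2) + 1·EA + U
-408.6 = 1·(+159.3) + 1·(+520.2) + 1/2·(+242.6) + 1·(-349.0) + U
U = -408.6 − (+451.8) = -860.4 kJ/mol

U = -860.4 kJ/mol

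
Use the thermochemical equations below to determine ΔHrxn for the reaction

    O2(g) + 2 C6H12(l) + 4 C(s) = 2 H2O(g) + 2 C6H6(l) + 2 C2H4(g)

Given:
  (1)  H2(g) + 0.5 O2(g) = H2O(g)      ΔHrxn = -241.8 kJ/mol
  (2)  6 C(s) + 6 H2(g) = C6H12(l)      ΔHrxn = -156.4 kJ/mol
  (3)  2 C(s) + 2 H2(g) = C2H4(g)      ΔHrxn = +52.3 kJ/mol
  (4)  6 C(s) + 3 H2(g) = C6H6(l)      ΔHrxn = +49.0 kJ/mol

(1) × 2 (×2 to match 2 H2O(g) in the target): (2)·(-241.8) = -483.6 kJ/mol
(2) reversed and × 2 (C6H12(l) must end up as a reactant; ×2 to match 2 C6H12(l) in the target): (-2)·(-156.4) = +312.8 kJ/mol
(3) × 2 (×2 to match 2 C2H4(g) in the target): (2)·(+52.3) = +104.6 kJ/mol
(4) × 2 (scale by 2 for the 2 C6H6(l)): (2)·(+49.0) = +98.0 kJ/mol
By Hess's law, ΔHrxn = (-483.6) + (+312.8) + (+104.6) + (+98.0) = 31.8 kJ/mol

ΔHrxn = 31.8 kJ/mol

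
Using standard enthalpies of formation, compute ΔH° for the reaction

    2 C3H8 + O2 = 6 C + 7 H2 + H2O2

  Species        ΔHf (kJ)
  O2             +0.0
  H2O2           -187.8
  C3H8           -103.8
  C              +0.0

ΔH° = 19.8 kJ

ΔH°rxn = Σ nΔHf°(products) − Σ nΔHf°(reactants).
Products: 6·(+0.0) + 7·(+0.0) + 1·(-187.8) = -187.8
Reactants: 2·(-103.8) + 1·(+0.0) = -207.6
ΔH° = (-187.8) − (-207.6) = 19.8 kJ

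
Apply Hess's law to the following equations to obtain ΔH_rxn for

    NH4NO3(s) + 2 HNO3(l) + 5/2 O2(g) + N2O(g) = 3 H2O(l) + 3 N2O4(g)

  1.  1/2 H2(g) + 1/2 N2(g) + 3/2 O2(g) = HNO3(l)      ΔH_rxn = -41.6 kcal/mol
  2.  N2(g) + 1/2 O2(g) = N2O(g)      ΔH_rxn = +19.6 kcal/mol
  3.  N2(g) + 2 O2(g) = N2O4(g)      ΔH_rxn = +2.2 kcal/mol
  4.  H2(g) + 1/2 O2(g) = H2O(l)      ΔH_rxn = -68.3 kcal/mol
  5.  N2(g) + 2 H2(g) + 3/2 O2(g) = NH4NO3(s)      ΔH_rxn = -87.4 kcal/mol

ΔH_rxn = -47.3 kcal/mol

eq. 1 reversed and × 2 (reverse to put HNO3(l) on the reactant side; ×2 to match 2 HNO3(l) in the target): (-2)·(-41.6) = +83.2 kcal/mol
eq. 2 reversed (reverse to put N2O(g) on the reactant side): -19.6 kcal/mol
eq. 3 × 3 (scale by 3 for the 3 N2O4(g)): (3)·(+2.2) = +6.6 kcal/mol
eq. 4 × 3 (scale by 3 for the 3 H2O(l)): (3)·(-68.3) = -204.9 kcal/mol
eq. 5 reversed (NH4NO3(s) must end up as a reactant): +87.4 kcal/mol
ΔH_rxn = (+83.2) + (-19.6) + (+6.6) + (-204.9) + (+87.4) = -47.3 kcal/mol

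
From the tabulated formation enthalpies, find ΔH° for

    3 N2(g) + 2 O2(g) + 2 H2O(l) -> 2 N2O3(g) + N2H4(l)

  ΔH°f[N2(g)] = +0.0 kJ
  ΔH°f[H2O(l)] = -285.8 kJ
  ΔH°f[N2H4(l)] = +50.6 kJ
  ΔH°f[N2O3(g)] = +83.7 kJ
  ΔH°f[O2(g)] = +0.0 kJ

Products: 2·(+83.7) + 1·(+50.6) = +218.0
Reactants: 3·(+0.0) + 2·(+0.0) + 2·(-285.8) = -571.6
ΔH° = (+218.0) − (-571.6) = 789.6 kJ

ΔH° = 789.6 kJ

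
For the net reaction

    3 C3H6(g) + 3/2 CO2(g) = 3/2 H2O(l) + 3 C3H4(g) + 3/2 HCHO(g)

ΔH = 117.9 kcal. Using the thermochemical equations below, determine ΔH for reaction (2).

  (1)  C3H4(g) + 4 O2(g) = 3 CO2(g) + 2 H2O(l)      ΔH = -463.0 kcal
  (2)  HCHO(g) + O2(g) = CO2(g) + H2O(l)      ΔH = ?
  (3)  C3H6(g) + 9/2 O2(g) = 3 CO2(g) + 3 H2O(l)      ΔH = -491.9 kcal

(1) reversed and × 3: (-3)·(-463.0) = +1389.0 kcal
(2) reversed and × 3/2: contributes −3/2·x
(3) × 3: (3)·(-491.9) = -1475.7 kcal
+117.9 = (+1389.0) + (-1475.7) − 3/2·x
x = (+117.9 − (-86.7)) / (-3/2) = -136.4 kcal

ΔH = -136.4 kcal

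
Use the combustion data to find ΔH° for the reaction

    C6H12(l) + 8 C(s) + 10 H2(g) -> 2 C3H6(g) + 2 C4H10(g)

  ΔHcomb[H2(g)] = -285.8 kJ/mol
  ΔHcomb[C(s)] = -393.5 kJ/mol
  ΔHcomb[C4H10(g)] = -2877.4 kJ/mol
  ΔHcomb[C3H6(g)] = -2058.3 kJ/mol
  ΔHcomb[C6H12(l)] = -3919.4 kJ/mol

With combustion enthalpies, reactants minus products:
= [1·(-3919.4) + 8·(-393.5) + 10·(-285.8)] − [2·(-2058.3) + 2·(-2877.4)]
= -54.0 kJ/mol

ΔH° = -54.0 kJ/mol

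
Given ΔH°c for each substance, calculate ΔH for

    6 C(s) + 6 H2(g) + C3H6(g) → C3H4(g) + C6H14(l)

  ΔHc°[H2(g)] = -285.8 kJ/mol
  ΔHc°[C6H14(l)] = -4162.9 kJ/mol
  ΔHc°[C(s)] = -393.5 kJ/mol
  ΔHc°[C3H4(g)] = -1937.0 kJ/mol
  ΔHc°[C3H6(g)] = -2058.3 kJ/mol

With combustion enthalpies, reactants minus products:
= [6·(-393.5) + 6·(-285.8) + 1·(-2058.3)] − [1·(-1937.0) + 1·(-4162.9)]
= -34.2 kJ/mol

ΔH = -34.2 kJ/mol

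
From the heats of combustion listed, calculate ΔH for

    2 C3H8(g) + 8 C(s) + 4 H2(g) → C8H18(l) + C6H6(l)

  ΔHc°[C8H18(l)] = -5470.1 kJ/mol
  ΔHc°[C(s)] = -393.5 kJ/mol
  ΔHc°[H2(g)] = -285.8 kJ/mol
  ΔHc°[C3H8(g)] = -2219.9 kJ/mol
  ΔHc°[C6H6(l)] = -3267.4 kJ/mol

ΔH = 6.5 kJ/mol

With combustion enthalpies, reactants minus products:
= [2·(-2219.9) + 8·(-393.5) + 4·(-285.8)] − [1·(-5470.1) + 1·(-3267.4)]
= 6.5 kJ/mol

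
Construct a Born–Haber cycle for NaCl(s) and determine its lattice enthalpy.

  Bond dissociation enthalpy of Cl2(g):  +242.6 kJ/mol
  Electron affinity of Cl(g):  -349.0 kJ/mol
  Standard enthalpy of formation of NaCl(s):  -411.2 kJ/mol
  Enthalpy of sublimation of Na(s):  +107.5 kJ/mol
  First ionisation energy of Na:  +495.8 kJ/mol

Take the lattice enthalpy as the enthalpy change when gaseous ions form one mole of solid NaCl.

U = -786.8 kJ/mol

ΔHf° = 1·ΔHsub + 1·(ΣIE) + 1/2·D(Cl2) + 1·EA + U
-411.2 = 1·(+107.5) + 1·(+495.8) + 1/2·(+242.6) + 1·(-349.0) + U
U = -411.2 − (+375.6) = -786.8 kJ/mol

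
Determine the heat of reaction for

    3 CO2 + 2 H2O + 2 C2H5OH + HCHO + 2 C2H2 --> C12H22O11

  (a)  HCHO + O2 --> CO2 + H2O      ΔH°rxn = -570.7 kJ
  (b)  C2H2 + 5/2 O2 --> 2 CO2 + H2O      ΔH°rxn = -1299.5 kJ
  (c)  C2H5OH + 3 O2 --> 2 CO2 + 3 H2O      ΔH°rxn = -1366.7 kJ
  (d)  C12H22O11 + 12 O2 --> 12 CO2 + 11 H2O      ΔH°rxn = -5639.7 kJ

(a) as written (HCHO already on the reactant side): -570.7 kJ
(b) × 2 (×2 to match 2 C2H2 in the target): (2)·(-1299.5) = -2599.0 kJ
(c) × 2 (×2 to match 2 C2H5OH in the target): (2)·(-1366.7) = -2733.4 kJ
(d) reversed (C12H22O11 must end up as a product): +5639.7 kJ
Combining the equations, ΔH°rxn = (1)·(-570.7) + (2)·(-1299.5) + (2)·(-1366.7) + (-1)·(-5639.7) = -263.4 kJ

ΔH°rxn = -263.4 kJ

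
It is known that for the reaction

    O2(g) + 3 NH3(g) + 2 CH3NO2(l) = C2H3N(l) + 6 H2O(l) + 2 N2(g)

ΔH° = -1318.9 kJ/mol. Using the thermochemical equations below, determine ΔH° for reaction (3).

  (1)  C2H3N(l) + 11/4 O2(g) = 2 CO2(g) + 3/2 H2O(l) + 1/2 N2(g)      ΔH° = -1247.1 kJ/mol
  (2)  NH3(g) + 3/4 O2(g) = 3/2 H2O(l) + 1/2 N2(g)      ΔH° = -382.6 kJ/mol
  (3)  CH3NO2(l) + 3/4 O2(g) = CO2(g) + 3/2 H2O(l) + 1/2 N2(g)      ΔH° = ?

ΔH° = -709.1 kJ/mol

(1) reversed (C2H3N(l) must end up as a product): +1247.1 kJ/mol
(2) × 3 (scale by 3 for the 3 NH3(g)): (3)·(-382.6) = -1147.8 kJ/mol
(3) × 2 (scale by 2 for the 2 CH3NO2(l)): contributes 2·x
-1318.9 = (+1247.1) + (-1147.8) + 2·x
x = (-1318.9 − (+99.3)) / (2) = -709.1 kJ/mol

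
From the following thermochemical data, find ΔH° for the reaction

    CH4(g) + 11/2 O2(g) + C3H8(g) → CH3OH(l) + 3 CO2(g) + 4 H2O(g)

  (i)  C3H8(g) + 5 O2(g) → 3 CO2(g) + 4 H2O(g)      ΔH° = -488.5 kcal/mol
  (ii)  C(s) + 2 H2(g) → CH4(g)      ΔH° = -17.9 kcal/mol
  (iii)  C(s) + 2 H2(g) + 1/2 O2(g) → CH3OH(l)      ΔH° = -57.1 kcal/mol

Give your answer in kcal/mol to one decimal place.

ΔH° = -527.7 kcal/mol

(i) as written (C3H8(g) already on the reactant side): -488.5 kcal/mol
(ii) reversed (CH4(g) must end up as a reactant): +17.9 kcal/mol
(iii) as written (CH3OH(l) already on the product side): -57.1 kcal/mol
By Hess's law, ΔH° = (-488.5) + (+17.9) + (-57.1) = -527.7 kcal/mol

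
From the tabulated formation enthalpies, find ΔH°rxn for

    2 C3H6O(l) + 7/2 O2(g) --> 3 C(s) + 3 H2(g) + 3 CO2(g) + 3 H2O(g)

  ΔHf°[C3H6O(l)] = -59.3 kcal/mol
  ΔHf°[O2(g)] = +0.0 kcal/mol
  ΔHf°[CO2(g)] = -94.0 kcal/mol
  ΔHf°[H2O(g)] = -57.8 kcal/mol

ΔH°rxn = -336.8 kcal/mol

Products: 3·(+0.0) + 3·(+0.0) + 3·(-94.0) + 3·(-57.8) = -455.4
Reactants: 2·(-59.3) + 7/2·(+0.0) = -118.6
ΔH°rxn = (-455.4) − (-118.6) = -336.8 kcal/mol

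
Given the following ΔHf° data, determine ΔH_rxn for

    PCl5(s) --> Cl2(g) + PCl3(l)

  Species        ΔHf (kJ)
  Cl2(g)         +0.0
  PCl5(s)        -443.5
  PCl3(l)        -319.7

Products: 1·(+0.0) + 1·(-319.7) = -319.7
Reactants: 1·(-443.5) = -443.5
ΔH_rxn = (-319.7) − (-443.5) = 123.8 kJ

ΔH_rxn = 123.8 kJ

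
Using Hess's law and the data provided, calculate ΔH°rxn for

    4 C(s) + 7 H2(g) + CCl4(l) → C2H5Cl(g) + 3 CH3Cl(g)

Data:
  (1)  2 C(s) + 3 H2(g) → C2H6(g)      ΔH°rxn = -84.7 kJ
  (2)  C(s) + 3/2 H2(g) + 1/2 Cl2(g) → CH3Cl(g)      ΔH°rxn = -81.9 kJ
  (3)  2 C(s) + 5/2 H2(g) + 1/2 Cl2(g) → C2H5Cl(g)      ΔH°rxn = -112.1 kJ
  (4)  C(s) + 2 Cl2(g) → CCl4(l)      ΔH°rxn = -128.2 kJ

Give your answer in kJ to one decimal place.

(1): not needed.
(2) × 3: (3)·(-81.9) = -245.7 kJ
(3) as written: -112.1 kJ
(4) reversed: +128.2 kJ
Since enthalpy is a state function, ΔH°rxn = (3)·(-81.9) + (1)·(-112.1) + (-1)·(-128.2) = -229.6 kJ

ΔH°rxn = -229.6 kJ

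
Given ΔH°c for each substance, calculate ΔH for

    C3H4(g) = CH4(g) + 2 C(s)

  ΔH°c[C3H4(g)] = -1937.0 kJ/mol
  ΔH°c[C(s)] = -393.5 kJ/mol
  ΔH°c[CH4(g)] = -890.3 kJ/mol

With combustion enthalpies, reactants minus products:
= [1·(-1937.0)] − [1·(-890.3) + 2·(-393.5)]
= -259.7 kJ/mol

ΔH = -259.7 kJ/mol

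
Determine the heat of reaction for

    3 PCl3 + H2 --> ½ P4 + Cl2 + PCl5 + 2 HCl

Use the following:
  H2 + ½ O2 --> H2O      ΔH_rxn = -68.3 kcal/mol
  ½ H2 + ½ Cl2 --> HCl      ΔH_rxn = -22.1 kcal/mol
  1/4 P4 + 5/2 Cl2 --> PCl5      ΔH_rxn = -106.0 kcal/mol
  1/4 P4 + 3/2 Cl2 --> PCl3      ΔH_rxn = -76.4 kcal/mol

ΔH_rxn = 79.0 kcal/mol

equation 1: not needed (O2 appears nowhere else).
equation 2 × 2 (×2 to match 2 HCl in the target): (2)·(-22.1) = -44.2 kcal/mol
equation 3 as written (PCl5 already on the product side): -106.0 kcal/mol
equation 4 reversed and × 3 (PCl3 must end up as a reactant; scale by 3 for the 3 PCl3): (-3)·(-76.4) = +229.2 kcal/mol
Summing the manipulated equations, ΔH_rxn = (-44.2) + (-106.0) + (+229.2) = 79.0 kcal/mol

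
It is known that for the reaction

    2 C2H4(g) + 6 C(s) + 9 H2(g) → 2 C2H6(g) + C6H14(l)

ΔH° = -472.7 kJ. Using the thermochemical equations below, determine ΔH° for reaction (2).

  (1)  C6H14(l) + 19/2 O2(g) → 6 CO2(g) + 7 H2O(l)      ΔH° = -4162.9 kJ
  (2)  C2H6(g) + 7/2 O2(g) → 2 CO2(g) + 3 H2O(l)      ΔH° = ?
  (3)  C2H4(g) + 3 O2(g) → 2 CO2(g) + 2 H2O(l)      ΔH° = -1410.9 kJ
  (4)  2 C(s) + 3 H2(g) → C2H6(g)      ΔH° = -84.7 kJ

ΔH° = -1559.7 kJ

(1) reversed: +4162.9 kJ
(2) as written: contributes x
(3) × 2: (2)·(-1410.9) = -2821.8 kJ
(4) × 3: (3)·(-84.7) = -254.1 kJ
-472.7 = (+4162.9) + (-2821.8) + (-254.1) + x
x = (-472.7 − (+1087.0)) / (1) = -1559.7 kJ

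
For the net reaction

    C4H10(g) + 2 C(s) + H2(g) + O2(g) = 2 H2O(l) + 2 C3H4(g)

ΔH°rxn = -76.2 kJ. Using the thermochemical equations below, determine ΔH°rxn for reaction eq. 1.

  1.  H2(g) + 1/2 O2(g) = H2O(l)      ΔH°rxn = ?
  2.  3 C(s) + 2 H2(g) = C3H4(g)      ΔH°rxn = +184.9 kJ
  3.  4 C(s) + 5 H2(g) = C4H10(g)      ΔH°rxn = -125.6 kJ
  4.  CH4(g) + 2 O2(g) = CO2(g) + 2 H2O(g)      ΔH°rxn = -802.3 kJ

ΔH°rxn = -285.8 kJ

eq. 1 × 2 (scale by 2 for the 2 H2O(l)): contributes 2·x
eq. 2 × 2 (scale by 2 for the 2 C3H4(g)): (2)·(+184.9) = +369.8 kJ
eq. 3 reversed (C4H10(g) must end up as a reactant): +125.6 kJ
eq. 4: not needed (CH4(g) appears nowhere else).
-76.2 = (+369.8) + (+125.6) + 2·x
x = (-76.2 − (+495.4)) / (2) = -285.8 kJ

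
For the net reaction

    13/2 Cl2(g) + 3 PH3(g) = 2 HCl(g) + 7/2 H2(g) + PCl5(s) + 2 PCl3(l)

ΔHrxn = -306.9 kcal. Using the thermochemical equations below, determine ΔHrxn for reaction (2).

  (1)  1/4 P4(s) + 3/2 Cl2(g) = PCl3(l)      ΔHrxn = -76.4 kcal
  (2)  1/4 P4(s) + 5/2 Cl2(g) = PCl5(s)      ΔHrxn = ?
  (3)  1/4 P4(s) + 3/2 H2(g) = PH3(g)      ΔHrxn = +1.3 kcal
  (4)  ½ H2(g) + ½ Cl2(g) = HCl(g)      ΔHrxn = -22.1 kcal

(1) × 2 (scale by 2 for the 2 PCl3(l)): (2)·(-76.4) = -152.8 kcal
(2) as written (PCl5(s) already on the product side): contributes x
(3) reversed and × 3 (PH3(g) must end up as a reactant; scale by 3 for the 3 PH3(g)): (-3)·(+1.3) = -3.9 kcal
(4) × 2 (×2 to match 2 HCl(g) in the target): (2)·(-22.1) = -44.2 kcal
-306.9 = (-152.8) + (-3.9) + (-44.2) + x
x = (-306.9 − (-200.9)) / (1) = -106.0 kcal

ΔHrxn = -106.0 kcal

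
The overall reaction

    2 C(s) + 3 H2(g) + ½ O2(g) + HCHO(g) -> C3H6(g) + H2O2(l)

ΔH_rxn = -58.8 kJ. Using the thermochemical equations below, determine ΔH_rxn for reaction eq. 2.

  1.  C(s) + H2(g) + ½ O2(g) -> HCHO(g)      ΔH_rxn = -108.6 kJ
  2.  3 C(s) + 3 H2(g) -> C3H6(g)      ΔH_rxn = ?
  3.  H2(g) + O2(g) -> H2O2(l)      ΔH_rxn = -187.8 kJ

ΔH_rxn = 20.4 kJ

eq. 1 reversed: +108.6 kJ
eq. 2 as written: contributes x
eq. 3 as written: -187.8 kJ
-58.8 = (+108.6) + (-187.8) + x
x = (-58.8 − (-79.2)) / (1) = 20.4 kJ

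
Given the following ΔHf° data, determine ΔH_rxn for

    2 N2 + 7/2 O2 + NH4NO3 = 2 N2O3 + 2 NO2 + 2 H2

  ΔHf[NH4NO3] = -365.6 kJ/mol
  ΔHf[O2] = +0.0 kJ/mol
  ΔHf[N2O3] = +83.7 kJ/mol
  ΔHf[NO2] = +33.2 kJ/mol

ΔH°rxn = Σ nΔHf°(products) − Σ nΔHf°(reactants).
Products: 2·(+83.7) + 2·(+33.2) + 2·(+0.0) = +233.8
Reactants: 2·(+0.0) + 7/2·(+0.0) + 1·(-365.6) = -365.6
ΔH_rxn = (+233.8) − (-365.6) = 599.4 kJ/mol

ΔH_rxn = 599.4 kJ/mol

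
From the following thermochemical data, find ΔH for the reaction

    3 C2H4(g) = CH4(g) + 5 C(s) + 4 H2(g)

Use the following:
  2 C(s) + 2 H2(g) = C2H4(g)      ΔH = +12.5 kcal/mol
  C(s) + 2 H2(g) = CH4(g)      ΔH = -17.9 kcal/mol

equation 1 reversed and × 3 (reverse to put C2H4(g) on the reactant side; ×3 to match 3 C2H4(g) in the target): (-3)·(+12.5) = -37.5 kcal/mol
equation 2 as written (CH4(g) already on the product side): -17.9 kcal/mol
ΔH = (-37.5) + (-17.9) = -55.4 kcal/mol

ΔH = -55.4 kcal/mol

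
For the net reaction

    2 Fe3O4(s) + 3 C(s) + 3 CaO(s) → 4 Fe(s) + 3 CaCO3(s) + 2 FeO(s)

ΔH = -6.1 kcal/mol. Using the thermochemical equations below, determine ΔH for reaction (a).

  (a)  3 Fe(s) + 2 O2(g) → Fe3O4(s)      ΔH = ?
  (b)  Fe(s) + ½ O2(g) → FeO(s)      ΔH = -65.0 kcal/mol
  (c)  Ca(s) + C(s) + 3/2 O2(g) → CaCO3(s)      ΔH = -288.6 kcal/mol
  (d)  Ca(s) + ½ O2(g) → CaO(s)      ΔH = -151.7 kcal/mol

(a) reversed and × 2 (Fe3O4(s) must end up as a reactant; ×2 to match 2 Fe3O4(s) in the target): contributes −2·x
(b) × 2 (scale by 2 for the 2 FeO(s)): (2)·(-65.0) = -130.0 kcal/mol
(c) × 3 (scale by 3 for the 3 CaCO3(s)): (3)·(-288.6) = -865.8 kcal/mol
(d) reversed and × 3 (reverse to put CaO(s) on the reactant side; ×3 to match 3 CaO(s) in the target): (-3)·(-151.7) = +455.1 kcal/mol
-6.1 = (-130.0) + (-865.8) + (+455.1) − 2·x
x = (-6.1 − (-540.7)) / (-2) = -267.3 kcal/mol

ΔH = -267.3 kcal/mol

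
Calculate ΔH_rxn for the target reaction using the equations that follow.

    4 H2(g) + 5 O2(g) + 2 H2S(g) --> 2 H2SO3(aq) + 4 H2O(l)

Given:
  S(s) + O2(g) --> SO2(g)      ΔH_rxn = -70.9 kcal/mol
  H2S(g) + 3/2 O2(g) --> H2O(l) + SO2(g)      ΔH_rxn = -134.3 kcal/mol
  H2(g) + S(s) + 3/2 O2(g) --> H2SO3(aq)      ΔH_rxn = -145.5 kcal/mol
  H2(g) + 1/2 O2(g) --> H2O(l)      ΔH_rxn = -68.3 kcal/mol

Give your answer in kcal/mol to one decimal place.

ΔH_rxn = -554.4 kcal/mol

equation 1 reversed and × 2: (-2)·(-70.9) = +141.8 kcal/mol
equation 2 × 2 (scale by 2 for the 2 H2S(g)): (2)·(-134.3) = -268.6 kcal/mol
equation 3 × 2 (×2 to match 2 H2SO3(aq) in the target): (2)·(-145.5) = -291.0 kcal/mol
equation 4 × 2: (2)·(-68.3) = -136.6 kcal/mol
ΔH_rxn = (-2)·(-70.9) + (2)·(-134.3) + (2)·(-145.5) + (2)·(-68.3) = -554.4 kcal/mol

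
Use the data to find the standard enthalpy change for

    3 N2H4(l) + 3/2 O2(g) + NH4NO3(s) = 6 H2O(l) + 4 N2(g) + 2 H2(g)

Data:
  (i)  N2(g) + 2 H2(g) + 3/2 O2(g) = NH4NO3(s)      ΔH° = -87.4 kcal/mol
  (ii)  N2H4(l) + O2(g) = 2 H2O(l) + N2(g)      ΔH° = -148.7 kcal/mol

ΔH° = -358.7 kcal/mol

(i) reversed (NH4NO3(s) must end up as a reactant): +87.4 kcal/mol
(ii) × 3 (scale by 3 for the 3 N2H4(l)): (3)·(-148.7) = -446.1 kcal/mol
ΔH° = (+87.4) + (-446.1) = -358.7 kcal/mol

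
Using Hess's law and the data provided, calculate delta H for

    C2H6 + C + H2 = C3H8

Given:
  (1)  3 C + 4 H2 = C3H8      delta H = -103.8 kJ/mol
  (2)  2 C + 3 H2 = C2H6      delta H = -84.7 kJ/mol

delta H = -19.1 kJ/mol

(1) as written: -103.8 kJ/mol
(2) reversed: +84.7 kJ/mol
Combining the equations, delta H = (1)·(-103.8) + (-1)·(-84.7) = -19.1 kJ/mol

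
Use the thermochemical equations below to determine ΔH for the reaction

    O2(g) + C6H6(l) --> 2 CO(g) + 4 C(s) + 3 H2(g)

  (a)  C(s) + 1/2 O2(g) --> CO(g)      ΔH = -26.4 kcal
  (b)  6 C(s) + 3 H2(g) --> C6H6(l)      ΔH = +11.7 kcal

(a) × 2: (2)·(-26.4) = -52.8 kcal
(b) reversed: -11.7 kcal
ΔH = (-52.8) + (-11.7) = -64.5 kcal

ΔH = -64.5 kcal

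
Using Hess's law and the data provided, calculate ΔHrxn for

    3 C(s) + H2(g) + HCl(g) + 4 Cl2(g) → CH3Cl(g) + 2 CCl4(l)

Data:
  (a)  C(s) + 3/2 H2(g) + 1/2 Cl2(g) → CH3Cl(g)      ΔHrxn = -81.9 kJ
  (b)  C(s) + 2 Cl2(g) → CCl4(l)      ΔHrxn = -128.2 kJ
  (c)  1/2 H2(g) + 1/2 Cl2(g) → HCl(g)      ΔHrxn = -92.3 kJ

ΔHrxn = -246.0 kJ

(a) as written: -81.9 kJ
(b) × 2: (2)·(-128.2) = -256.4 kJ
(c) reversed: +92.3 kJ
ΔHrxn = (-81.9) + (-256.4) + (+92.3) = -246.0 kJ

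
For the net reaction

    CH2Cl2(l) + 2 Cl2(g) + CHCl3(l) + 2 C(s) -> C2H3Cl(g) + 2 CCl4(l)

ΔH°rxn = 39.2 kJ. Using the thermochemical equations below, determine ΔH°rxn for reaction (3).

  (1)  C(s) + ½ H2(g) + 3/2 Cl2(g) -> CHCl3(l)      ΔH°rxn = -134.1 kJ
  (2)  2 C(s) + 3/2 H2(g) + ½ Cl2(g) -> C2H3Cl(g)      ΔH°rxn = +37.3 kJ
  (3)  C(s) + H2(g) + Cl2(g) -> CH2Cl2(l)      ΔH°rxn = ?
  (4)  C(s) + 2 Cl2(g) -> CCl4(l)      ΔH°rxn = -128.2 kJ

ΔH°rxn = -124.2 kJ

(1) reversed (reverse to put CHCl3(l) on the reactant side): +134.1 kJ
(2) as written (C2H3Cl(g) already on the product side): +37.3 kJ
(3) reversed (reverse to put CH2Cl2(l) on the reactant side): contributes −x
(4) × 2 (scale by 2 for the 2 CCl4(l)): (2)·(-128.2) = -256.4 kJ
+39.2 = (+134.1) + (+37.3) + (-256.4) − x
x = (+39.2 − (-85.0)) / (-1) = -124.2 kJ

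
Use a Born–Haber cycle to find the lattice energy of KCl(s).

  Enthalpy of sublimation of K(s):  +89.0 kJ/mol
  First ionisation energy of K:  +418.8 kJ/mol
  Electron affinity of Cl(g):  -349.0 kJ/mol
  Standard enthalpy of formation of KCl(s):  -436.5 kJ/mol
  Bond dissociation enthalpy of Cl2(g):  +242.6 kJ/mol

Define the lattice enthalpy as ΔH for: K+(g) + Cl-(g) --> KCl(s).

ΔHf° = 1·ΔHsub + 1·(ΣIE) + 1/2·D(Cl2) + 1·EA + U
-436.5 = 1·(+89.0) + 1·(+418.8) + 1/2·(+242.6) + 1·(-349.0) + U
U = -436.5 − (+280.1) = -716.6 kJ/mol

U = -716.6 kJ/mol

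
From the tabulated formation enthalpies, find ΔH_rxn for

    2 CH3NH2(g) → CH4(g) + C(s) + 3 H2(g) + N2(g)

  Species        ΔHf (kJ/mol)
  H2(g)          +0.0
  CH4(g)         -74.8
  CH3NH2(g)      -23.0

ΔH_rxn = -28.8 kJ/mol

ΔH°rxn = Σ nΔHf°(products) − Σ nΔHf°(reactants).
Products: 1·(-74.8) + 1·(+0.0) + 3·(+0.0) + 1·(+0.0) = -74.8
Reactants: 2·(-23.0) = -46.0
ΔH_rxn = (-74.8) − (-46.0) = -28.8 kJ/mol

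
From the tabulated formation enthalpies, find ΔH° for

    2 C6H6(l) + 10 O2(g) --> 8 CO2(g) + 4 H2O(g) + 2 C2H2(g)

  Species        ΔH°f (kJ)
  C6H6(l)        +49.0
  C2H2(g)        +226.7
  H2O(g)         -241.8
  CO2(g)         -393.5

ΔH° = -3759.8 kJ

ΔH°rxn = Σ nΔHf°(products) − Σ nΔHf°(reactants).
Products: 8·(-393.5) + 4·(-241.8) + 2·(+226.7) = -3661.8
Reactants: 2·(+49.0) + 10·(+0.0) = +98.0
ΔH° = (-3661.8) − (+98.0) = -3759.8 kJ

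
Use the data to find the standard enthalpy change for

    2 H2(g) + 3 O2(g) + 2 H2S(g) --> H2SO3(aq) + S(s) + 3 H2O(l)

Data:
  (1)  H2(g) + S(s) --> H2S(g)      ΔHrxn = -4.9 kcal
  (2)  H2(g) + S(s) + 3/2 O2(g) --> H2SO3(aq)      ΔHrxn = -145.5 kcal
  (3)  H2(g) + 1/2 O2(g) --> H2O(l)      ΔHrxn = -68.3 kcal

(1) reversed and × 2: (-2)·(-4.9) = +9.8 kcal
(2) as written: -145.5 kcal
(3) × 3: (3)·(-68.3) = -204.9 kcal
Summing the manipulated equations, ΔHrxn = (+9.8) + (-145.5) + (-204.9) = -340.6 kcal

ΔHrxn = -340.6 kcal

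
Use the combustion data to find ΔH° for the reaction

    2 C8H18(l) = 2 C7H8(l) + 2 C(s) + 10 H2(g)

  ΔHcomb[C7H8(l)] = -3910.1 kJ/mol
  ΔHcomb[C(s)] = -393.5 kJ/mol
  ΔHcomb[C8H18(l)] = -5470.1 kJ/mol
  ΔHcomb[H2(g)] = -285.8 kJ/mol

ΔH° = 525.0 kJ/mol

Using ΔH = Σ nΔHc°(reactants) − Σ nΔHc°(products):
= [2·(-5470.1)] − [2·(-3910.1) + 2·(-393.5) + 10·(-285.8)]
= 525.0 kJ/mol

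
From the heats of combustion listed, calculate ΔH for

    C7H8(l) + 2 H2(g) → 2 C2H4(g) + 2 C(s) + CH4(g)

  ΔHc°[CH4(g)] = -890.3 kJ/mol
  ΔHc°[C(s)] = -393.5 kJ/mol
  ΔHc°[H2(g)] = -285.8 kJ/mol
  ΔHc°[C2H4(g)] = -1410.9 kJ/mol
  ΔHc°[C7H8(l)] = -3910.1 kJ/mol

ΔH = 17.4 kJ/mol

With combustion enthalpies, reactants minus products:
= [1·(-3910.1) + 2·(-285.8)] − [2·(-1410.9) + 2·(-393.5) + 1·(-890.3)]
= 17.4 kJ/mol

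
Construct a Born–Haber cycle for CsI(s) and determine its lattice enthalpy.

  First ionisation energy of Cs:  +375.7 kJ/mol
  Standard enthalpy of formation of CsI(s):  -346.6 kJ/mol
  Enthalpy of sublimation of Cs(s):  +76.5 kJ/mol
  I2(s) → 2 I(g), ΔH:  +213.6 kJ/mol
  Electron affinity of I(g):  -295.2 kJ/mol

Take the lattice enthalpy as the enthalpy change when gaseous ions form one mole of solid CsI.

U = -610.4 kJ/mol

ΔHf° = 1·ΔHsub + 1·(ΣIE) + 1/2·D(I2) + 1·EA + U
-346.6 = 1·(+76.5) + 1·(+375.7) + 1/2·(+213.6) + 1·(-295.2) + U
U = -346.6 − (+263.8) = -610.4 kJ/mol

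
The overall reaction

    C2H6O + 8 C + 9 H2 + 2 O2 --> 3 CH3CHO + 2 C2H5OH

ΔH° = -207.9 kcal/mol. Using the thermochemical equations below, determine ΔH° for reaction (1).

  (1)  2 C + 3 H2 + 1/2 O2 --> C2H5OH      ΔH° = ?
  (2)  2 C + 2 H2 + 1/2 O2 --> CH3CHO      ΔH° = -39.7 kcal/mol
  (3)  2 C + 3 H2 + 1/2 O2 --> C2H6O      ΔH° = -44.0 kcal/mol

(1) × 2: contributes 2·x
(2) × 3: (3)·(-39.7) = -119.1 kcal/mol
(3) reversed: +44.0 kcal/mol
-207.9 = (-119.1) + (+44.0) + 2·x
x = (-207.9 − (-75.1)) / (2) = -66.4 kcal/mol

ΔH° = -66.4 kcal/mol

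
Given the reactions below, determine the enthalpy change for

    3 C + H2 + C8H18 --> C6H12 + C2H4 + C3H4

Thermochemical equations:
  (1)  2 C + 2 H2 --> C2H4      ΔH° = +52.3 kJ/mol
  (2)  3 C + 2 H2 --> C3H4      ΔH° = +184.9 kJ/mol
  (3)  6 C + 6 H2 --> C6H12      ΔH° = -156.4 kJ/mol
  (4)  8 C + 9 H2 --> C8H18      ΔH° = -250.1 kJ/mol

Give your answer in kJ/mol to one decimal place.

(1) as written: +52.3 kJ/mol
(2) as written: +184.9 kJ/mol
(3) as written: -156.4 kJ/mol
(4) reversed: +250.1 kJ/mol
ΔH° = (+52.3) + (+184.9) + (-156.4) + (+250.1) = 330.9 kJ/mol

ΔH° = 330.9 kJ/mol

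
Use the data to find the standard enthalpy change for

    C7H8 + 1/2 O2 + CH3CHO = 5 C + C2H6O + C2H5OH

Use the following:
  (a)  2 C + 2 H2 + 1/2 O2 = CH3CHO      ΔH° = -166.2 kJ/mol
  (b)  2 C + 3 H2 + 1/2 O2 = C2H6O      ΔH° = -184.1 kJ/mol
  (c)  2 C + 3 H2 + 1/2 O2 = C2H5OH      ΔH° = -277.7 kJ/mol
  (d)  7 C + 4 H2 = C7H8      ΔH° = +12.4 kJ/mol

(a) reversed: +166.2 kJ/mol
(b) as written: -184.1 kJ/mol
(c) as written: -277.7 kJ/mol
(d) reversed: -12.4 kJ/mol
ΔH° = (-1)·(-166.2) + (1)·(-184.1) + (1)·(-277.7) + (-1)·(+12.4) = -308.0 kJ/mol

ΔH° = -308.0 kJ/mol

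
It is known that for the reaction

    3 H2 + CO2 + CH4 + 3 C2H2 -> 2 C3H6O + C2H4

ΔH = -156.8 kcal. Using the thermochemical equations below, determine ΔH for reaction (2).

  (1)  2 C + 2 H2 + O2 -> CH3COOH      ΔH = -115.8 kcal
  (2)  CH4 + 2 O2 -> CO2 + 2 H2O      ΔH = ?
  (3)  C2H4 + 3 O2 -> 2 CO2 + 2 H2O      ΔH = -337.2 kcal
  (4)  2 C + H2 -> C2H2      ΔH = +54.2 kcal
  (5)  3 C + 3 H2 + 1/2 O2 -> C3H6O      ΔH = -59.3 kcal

(1): not needed.
(2) as written: contributes x
(3) reversed: +337.2 kcal
(4) reversed and × 3: (-3)·(+54.2) = -162.6 kcal
(5) × 2: (2)·(-59.3) = -118.6 kcal
-156.8 = (+337.2) + (-162.6) + (-118.6) + x
x = (-156.8 − (+56.0)) / (1) = -212.8 kcal

ΔH = -212.8 kcal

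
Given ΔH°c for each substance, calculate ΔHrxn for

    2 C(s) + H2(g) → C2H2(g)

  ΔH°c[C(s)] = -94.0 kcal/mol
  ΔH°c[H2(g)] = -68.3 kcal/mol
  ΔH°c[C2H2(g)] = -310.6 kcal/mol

Using ΔH = Σ nΔHc°(reactants) − Σ nΔHc°(products):
= [2·(-94.0) + 1·(-68.3)] − [1·(-310.6)]
= 54.3 kcal/mol

ΔHrxn = 54.3 kcal/mol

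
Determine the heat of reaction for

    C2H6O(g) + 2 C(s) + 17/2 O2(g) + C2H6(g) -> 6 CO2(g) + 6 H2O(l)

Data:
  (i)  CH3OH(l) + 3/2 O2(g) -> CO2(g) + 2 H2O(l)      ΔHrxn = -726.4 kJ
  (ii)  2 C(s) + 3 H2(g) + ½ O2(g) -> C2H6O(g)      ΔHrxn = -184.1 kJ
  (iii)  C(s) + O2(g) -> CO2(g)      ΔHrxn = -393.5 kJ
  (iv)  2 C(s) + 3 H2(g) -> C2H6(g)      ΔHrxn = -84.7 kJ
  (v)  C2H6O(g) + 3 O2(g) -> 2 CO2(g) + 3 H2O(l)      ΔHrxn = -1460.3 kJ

(i): not needed (CH3OH(l) appears nowhere else).
(ii) as written: -184.1 kJ
(iii) × 2: (2)·(-393.5) = -787.0 kJ
(iv) reversed (reverse to put C2H6(g) on the reactant side): +84.7 kJ
(v) × 2: (2)·(-1460.3) = -2920.6 kJ
Combining the equations, ΔHrxn = (1)·(-184.1) + (2)·(-393.5) + (-1)·(-84.7) + (2)·(-1460.3) = -3807.0 kJ

ΔHrxn = -3807.0 kJ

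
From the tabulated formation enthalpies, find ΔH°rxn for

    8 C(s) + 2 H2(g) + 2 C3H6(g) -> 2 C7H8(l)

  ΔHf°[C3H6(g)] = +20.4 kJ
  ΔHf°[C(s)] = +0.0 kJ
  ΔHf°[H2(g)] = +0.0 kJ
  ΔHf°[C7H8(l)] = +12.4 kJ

ΔH°rxn = -16.0 kJ

Products: 2·(+12.4) = +24.8
Reactants: 8·(+0.0) + 2·(+0.0) + 2·(+20.4) = +40.8
ΔH°rxn = (+24.8) − (+40.8) = -16.0 kJ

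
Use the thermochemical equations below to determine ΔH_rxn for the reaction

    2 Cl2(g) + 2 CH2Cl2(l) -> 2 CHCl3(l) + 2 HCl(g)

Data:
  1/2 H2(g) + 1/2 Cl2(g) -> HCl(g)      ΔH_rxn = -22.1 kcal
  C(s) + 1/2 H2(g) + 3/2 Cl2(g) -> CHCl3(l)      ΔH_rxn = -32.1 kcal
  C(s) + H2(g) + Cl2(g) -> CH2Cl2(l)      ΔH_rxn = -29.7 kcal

ΔH_rxn = -49.0 kcal

equation 1 × 2: (2)·(-22.1) = -44.2 kcal
equation 2 × 2: (2)·(-32.1) = -64.2 kcal
equation 3 reversed and × 2: (-2)·(-29.7) = +59.4 kcal
Since enthalpy is a state function, ΔH_rxn = (2)·(-22.1) + (2)·(-32.1) + (-2)·(-29.7) = -49.0 kcal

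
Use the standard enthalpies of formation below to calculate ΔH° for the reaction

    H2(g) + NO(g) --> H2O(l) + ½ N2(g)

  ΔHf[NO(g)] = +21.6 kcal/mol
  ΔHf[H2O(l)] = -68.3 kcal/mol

ΔH° = -89.9 kcal/mol

Products: 1·(-68.3) + 1/2·(+0.0) = -68.3
Reactants: 1·(+0.0) + 1·(+21.6) = +21.6
ΔH° = (-68.3) − (+21.6) = -89.9 kcal/mol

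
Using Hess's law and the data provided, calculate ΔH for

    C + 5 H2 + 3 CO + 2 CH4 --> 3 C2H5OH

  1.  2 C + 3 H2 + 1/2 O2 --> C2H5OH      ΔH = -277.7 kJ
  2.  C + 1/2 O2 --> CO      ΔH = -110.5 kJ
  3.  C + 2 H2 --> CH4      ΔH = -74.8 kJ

ΔH = -352.0 kJ

eq. 1 × 3: (3)·(-277.7) = -833.1 kJ
eq. 2 reversed and × 3: (-3)·(-110.5) = +331.5 kJ
eq. 3 reversed and × 2: (-2)·(-74.8) = +149.6 kJ
By Hess's law, ΔH = (3)·(-277.7) + (-3)·(-110.5) + (-2)·(-74.8) = -352.0 kJ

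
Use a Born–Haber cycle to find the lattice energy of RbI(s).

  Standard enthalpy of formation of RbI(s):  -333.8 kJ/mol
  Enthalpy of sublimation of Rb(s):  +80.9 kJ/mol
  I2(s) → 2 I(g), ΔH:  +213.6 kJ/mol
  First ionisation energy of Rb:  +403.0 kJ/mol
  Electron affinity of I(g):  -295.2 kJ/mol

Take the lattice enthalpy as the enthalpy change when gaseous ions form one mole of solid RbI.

ΔHf° = 1·ΔHsub + 1·(ΣIE) + 1/2·D(I2) + 1·EA + U
-333.8 = 1·(+80.9) + 1·(+403.0) + 1/2·(+213.6) + 1·(-295.2) + U
U = -333.8 − (+295.5) = -629.3 kJ/mol

U = -629.3 kJ/mol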